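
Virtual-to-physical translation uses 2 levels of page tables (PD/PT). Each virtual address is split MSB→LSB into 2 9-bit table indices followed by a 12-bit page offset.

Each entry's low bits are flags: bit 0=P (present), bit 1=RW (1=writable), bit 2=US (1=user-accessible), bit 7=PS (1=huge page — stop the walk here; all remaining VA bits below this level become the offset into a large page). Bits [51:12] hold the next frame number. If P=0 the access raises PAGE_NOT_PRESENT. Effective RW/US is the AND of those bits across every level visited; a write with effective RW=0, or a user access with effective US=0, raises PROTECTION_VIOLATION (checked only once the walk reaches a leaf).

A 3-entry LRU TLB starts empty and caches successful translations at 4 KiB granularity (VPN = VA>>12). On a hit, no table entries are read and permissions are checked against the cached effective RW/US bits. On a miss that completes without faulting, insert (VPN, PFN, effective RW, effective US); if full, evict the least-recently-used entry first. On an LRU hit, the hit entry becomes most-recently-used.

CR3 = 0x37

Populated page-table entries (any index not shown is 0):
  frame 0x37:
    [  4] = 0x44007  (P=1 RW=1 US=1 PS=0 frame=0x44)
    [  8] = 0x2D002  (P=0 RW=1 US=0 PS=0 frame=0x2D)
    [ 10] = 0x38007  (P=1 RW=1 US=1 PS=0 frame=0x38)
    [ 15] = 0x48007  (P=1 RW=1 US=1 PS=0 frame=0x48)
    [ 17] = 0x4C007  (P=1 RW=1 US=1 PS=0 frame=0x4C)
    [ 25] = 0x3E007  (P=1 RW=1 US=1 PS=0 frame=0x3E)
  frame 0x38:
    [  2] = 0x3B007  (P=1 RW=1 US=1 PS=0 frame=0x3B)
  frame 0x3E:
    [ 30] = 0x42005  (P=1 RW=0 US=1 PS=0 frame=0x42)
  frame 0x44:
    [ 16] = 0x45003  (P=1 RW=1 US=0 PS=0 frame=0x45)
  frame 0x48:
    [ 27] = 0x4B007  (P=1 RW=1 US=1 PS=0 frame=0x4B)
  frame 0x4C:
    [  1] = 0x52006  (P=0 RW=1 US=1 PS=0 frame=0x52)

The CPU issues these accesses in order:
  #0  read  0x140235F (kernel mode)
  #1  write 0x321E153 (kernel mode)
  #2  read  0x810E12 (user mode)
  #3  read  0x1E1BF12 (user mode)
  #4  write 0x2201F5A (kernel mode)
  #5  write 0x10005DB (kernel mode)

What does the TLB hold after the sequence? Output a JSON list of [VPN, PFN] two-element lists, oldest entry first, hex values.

Trace:
#0 VA=0x140235F (r,kernel):
  L0: frame=0x37 idx=10 entry=0x38007 [P=1 RW=1 US=1 PS=0]
  L1: frame=0x38 idx=2 entry=0x3B007 [P=1 RW=1 US=1 PS=0]
  → PA=0x3B35F  (2 entries read)
#1 VA=0x321E153 (w,kernel):
  L0: frame=0x37 idx=25 entry=0x3E007 [P=1 RW=1 US=1 PS=0]
  L1: frame=0x3E idx=30 entry=0x42005 [P=1 RW=0 US=1 PS=0]
  → PROTECTION_VIOLATION  (2 entries read)
#2 VA=0x810E12 (r,user):
  L0: frame=0x37 idx=4 entry=0x44007 [P=1 RW=1 US=1 PS=0]
  L1: frame=0x44 idx=16 entry=0x45003 [P=1 RW=1 US=0 PS=0]
  → PROTECTION_VIOLATION  (2 entries read)
#3 VA=0x1E1BF12 (r,user):
  L0: frame=0x37 idx=15 entry=0x48007 [P=1 RW=1 US=1 PS=0]
  L1: frame=0x48 idx=27 entry=0x4B007 [P=1 RW=1 US=1 PS=0]
  → PA=0x4BF12  (2 entries read)
#4 VA=0x2201F5A (w,kernel):
  L0: frame=0x37 idx=17 entry=0x4C007 [P=1 RW=1 US=1 PS=0]
  L1: frame=0x4C idx=1 entry=0x52006 [P=0 RW=1 US=1 PS=0]
  → PAGE_NOT_PRESENT  (2 entries read)
#5 VA=0x10005DB (w,kernel):
  L0: frame=0x37 idx=8 entry=0x2D002 [P=0 RW=1 US=0 PS=0]
  → PAGE_NOT_PRESENT  (1 entries read)

TLB: [["0x1402", "0x3B"], ["0x1E1B", "0x4B"]]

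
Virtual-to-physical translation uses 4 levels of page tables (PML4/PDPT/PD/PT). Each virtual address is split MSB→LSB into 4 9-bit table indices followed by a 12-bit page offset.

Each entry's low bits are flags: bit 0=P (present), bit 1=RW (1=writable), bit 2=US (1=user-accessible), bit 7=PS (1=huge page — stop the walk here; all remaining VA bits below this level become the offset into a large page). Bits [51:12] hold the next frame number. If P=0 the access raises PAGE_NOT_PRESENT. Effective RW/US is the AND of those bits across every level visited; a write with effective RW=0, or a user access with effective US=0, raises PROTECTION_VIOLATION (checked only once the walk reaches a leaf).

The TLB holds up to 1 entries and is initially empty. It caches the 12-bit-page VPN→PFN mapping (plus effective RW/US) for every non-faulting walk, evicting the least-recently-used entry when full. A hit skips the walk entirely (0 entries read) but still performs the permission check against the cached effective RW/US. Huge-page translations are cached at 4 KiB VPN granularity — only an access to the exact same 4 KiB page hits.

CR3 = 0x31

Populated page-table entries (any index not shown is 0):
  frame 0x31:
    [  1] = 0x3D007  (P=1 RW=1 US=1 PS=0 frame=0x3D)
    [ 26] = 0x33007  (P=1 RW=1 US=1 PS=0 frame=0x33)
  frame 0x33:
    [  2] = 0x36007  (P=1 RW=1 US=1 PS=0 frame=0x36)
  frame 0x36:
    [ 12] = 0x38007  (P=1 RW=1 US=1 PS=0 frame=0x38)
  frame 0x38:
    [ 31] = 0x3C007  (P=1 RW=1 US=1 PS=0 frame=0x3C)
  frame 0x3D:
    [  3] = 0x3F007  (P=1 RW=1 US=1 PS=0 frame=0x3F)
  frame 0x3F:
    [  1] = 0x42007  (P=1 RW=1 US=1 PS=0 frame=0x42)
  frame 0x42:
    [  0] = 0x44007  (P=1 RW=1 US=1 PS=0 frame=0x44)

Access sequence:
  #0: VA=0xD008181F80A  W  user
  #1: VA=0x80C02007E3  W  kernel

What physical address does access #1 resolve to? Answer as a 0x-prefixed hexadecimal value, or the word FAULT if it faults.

Trace:
#0 VA=0xD008181F80A (w,user):
  [0] read 0x31 idx=26: raw=0x33007 flags P=1 W=1 U=1 S=0
  [1] read 0x33 idx=2: raw=0x36007 flags P=1 W=1 U=1 S=0
  [2] read 0x36 idx=12: raw=0x38007 flags P=1 W=1 U=1 S=0
  [3] read 0x38 idx=31: raw=0x3C007 flags P=1 W=1 U=1 S=0
  ⇒ phys 0x3C80A  [4 reads]
#1 VA=0x80C02007E3 (w,kernel):
  [0] read 0x31 idx=1: raw=0x3D007 flags P=1 W=1 U=1 S=0
  [1] read 0x3D idx=3: raw=0x3F007 flags P=1 W=1 U=1 S=0
  [2] read 0x3F idx=1: raw=0x42007 flags P=1 W=1 U=1 S=0
  [3] read 0x42 idx=0: raw=0x44007 flags P=1 W=1 U=1 S=0
  ⇒ phys 0x447E3  [4 reads]

Access #1 PA: 0x447E3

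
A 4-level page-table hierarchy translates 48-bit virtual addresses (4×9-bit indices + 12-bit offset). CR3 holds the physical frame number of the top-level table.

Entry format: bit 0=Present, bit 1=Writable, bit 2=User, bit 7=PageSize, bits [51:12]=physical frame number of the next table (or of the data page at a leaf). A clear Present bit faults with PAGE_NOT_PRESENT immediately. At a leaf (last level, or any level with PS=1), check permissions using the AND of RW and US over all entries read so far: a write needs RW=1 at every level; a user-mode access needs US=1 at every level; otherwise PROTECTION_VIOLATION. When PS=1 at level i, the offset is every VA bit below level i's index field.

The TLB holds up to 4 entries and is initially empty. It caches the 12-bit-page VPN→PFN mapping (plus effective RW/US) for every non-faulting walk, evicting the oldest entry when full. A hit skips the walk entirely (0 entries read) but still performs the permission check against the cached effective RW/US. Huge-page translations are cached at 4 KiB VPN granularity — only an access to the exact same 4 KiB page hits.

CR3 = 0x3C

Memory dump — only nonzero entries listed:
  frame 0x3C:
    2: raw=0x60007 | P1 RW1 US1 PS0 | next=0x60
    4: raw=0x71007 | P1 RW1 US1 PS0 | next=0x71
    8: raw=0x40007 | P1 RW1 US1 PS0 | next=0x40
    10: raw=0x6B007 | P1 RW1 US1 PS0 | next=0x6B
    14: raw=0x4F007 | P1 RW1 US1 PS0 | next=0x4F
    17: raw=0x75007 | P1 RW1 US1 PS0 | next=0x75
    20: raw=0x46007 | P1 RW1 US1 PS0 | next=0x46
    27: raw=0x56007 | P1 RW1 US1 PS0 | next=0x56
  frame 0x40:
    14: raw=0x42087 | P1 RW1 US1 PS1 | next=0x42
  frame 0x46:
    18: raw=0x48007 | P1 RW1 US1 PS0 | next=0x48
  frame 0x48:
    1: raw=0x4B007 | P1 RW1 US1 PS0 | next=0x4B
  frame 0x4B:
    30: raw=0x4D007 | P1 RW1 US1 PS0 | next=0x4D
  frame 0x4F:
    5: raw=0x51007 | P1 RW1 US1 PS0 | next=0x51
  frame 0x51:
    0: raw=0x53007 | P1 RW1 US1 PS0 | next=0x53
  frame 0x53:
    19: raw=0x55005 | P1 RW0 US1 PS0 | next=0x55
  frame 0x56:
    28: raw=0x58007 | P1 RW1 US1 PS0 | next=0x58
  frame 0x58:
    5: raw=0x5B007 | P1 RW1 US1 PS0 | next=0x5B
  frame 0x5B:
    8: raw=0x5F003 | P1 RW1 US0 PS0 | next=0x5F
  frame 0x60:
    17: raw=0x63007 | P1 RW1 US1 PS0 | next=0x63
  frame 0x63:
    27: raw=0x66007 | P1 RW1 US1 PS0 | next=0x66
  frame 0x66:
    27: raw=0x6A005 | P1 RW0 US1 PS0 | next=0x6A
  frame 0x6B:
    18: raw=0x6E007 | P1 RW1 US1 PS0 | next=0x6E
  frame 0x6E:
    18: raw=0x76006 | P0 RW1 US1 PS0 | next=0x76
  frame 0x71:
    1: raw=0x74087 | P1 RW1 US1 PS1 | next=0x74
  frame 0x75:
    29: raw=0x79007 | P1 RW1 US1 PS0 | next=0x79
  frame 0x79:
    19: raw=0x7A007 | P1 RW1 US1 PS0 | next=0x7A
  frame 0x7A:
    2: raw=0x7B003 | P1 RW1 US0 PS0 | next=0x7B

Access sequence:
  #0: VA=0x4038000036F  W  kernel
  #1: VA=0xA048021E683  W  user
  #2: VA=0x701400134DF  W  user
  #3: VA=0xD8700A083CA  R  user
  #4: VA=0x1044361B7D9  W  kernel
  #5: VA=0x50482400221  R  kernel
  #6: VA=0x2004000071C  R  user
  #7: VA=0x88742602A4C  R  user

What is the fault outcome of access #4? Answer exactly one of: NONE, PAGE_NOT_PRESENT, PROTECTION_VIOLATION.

Per-access translation:
#0 VA=0x4038000036F (w,kernel):
  lvl0: tbl 0x3C, slot 8 ⇒ 0x40007 (P1/RW1/US1/PS0)
  lvl1: tbl 0x40, slot 14 ⇒ 0x42087 (P1/RW1/US1/PS1)
  ⇒ phys 0x4236F (huge @L1)  [2 reads]
#1 VA=0xA048021E683 (w,user):
  lvl0: tbl 0x3C, slot 20 ⇒ 0x46007 (P1/RW1/US1/PS0)
  lvl1: tbl 0x46, slot 18 ⇒ 0x48007 (P1/RW1/US1/PS0)
  lvl2: tbl 0x48, slot 1 ⇒ 0x4B007 (P1/RW1/US1/PS0)
  lvl3: tbl 0x4B, slot 30 ⇒ 0x4D007 (P1/RW1/US1/PS0)
  ⇒ phys 0x4D683  [4 reads]
#2 VA=0x701400134DF (w,user):
  lvl0: tbl 0x3C, slot 14 ⇒ 0x4F007 (P1/RW1/US1/PS0)
  lvl1: tbl 0x4F, slot 5 ⇒ 0x51007 (P1/RW1/US1/PS0)
  lvl2: tbl 0x51, slot 0 ⇒ 0x53007 (P1/RW1/US1/PS0)
  lvl3: tbl 0x53, slot 19 ⇒ 0x55005 (P1/RW0/US1/PS0)
  ✗ PROTECTION_VIOLATION  [4 reads]
#3 VA=0xD8700A083CA (r,user):
  lvl0: tbl 0x3C, slot 27 ⇒ 0x56007 (P1/RW1/US1/PS0)
  lvl1: tbl 0x56, slot 28 ⇒ 0x58007 (P1/RW1/US1/PS0)
  lvl2: tbl 0x58, slot 5 ⇒ 0x5B007 (P1/RW1/US1/PS0)
  lvl3: tbl 0x5B, slot 8 ⇒ 0x5F003 (P1/RW1/US0/PS0)
  ✗ PROTECTION_VIOLATION  [4 reads]
#4 VA=0x1044361B7D9 (w,kernel):
  lvl0: tbl 0x3C, slot 2 ⇒ 0x60007 (P1/RW1/US1/PS0)
  lvl1: tbl 0x60, slot 17 ⇒ 0x63007 (P1/RW1/US1/PS0)
  lvl2: tbl 0x63, slot 27 ⇒ 0x66007 (P1/RW1/US1/PS0)
  lvl3: tbl 0x66, slot 27 ⇒ 0x6A005 (P1/RW0/US1/PS0)
  ✗ PROTECTION_VIOLATION  [4 reads]
#5 VA=0x50482400221 (r,kernel):
  lvl0: tbl 0x3C, slot 10 ⇒ 0x6B007 (P1/RW1/US1/PS0)
  lvl1: tbl 0x6B, slot 18 ⇒ 0x6E007 (P1/RW1/US1/PS0)
  lvl2: tbl 0x6E, slot 18 ⇒ 0x76006 (P0/RW1/US1/PS0)
  ✗ PAGE_NOT_PRESENT  [3 reads]
#6 VA=0x2004000071C (r,user):
  lvl0: tbl 0x3C, slot 4 ⇒ 0x71007 (P1/RW1/US1/PS0)
  lvl1: tbl 0x71, slot 1 ⇒ 0x74087 (P1/RW1/US1/PS1)
  ⇒ phys 0x7471C (huge @L1)  [2 reads]
#7 VA=0x88742602A4C (r,user):
  lvl0: tbl 0x3C, slot 17 ⇒ 0x75007 (P1/RW1/US1/PS0)
  lvl1: tbl 0x75, slot 29 ⇒ 0x79007 (P1/RW1/US1/PS0)
  lvl2: tbl 0x79, slot 19 ⇒ 0x7A007 (P1/RW1/US1/PS0)
  lvl3: tbl 0x7A, slot 2 ⇒ 0x7B003 (P1/RW1/US0/PS0)
  ✗ PROTECTION_VIOLATION  [4 reads]

Access #4 fault: PROTECTION_VIOLATION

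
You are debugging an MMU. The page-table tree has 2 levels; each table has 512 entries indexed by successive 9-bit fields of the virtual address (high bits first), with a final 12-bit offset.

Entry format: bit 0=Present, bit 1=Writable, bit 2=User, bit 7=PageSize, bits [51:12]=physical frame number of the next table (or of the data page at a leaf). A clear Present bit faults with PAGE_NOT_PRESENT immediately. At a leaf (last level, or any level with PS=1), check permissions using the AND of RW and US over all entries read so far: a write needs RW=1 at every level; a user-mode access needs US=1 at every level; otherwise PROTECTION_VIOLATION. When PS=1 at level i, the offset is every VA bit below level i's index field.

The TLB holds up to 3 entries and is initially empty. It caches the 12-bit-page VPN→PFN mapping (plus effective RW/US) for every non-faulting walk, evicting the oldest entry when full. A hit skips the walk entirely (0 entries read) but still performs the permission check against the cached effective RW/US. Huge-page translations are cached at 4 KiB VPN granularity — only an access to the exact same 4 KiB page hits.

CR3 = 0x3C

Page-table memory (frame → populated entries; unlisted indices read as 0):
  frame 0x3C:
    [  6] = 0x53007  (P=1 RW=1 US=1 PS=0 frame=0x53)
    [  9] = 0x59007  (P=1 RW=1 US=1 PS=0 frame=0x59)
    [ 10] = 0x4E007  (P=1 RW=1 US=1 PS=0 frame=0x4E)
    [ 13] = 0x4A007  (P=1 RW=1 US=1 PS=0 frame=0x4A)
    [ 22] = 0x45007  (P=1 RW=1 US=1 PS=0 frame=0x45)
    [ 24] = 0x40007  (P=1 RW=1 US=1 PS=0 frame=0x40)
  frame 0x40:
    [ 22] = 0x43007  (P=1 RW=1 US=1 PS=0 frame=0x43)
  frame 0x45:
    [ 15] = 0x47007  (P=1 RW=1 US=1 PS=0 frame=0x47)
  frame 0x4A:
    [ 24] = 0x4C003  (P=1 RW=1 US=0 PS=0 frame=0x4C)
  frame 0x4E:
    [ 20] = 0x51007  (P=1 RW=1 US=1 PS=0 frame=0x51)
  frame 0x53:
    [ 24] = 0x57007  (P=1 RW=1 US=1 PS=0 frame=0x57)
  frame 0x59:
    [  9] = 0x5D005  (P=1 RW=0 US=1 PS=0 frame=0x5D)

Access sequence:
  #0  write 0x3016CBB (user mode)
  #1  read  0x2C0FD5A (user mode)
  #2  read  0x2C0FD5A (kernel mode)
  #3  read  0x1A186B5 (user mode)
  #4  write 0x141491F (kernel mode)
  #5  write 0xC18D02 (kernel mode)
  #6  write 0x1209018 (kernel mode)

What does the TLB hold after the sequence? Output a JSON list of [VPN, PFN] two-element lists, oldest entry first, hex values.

Per-access translation:
#0 VA=0x3016CBB (w,user):
  L0 @0x3C[24] → 0x40007  P=1,RW=1,US=1,PS=0
  L1 @0x40[22] → 0x43007  P=1,RW=1,US=1,PS=0
  ✓ 0x43CBB  — 2 lookups
#1 VA=0x2C0FD5A (r,user):
  L0 @0x3C[22] → 0x45007  P=1,RW=1,US=1,PS=0
  L1 @0x45[15] → 0x47007  P=1,RW=1,US=1,PS=0
  ✓ 0x47D5A  — 2 lookups
#2 VA=0x2C0FD5A (r,kernel):
  TLB hit vpn=0x2C0F → PA=0x47D5A
#3 VA=0x1A186B5 (r,user):
  L0 @0x3C[13] → 0x4A007  P=1,RW=1,US=1,PS=0
  L1 @0x4A[24] → 0x4C003  P=1,RW=1,US=0,PS=0
  ✗ PROTECTION_VIOLATION  [2 reads]
#4 VA=0x141491F (w,kernel):
  L0 @0x3C[10] → 0x4E007  P=1,RW=1,US=1,PS=0
  L1 @0x4E[20] → 0x51007  P=1,RW=1,US=1,PS=0
  ✓ 0x5191F  — 2 lookups
#5 VA=0xC18D02 (w,kernel):
  L0 @0x3C[6] → 0x53007  P=1,RW=1,US=1,PS=0
  L1 @0x53[24] → 0x57007  P=1,RW=1,US=1,PS=0
  ✓ 0x57D02  — 2 lookups
#6 VA=0x1209018 (w,kernel):
  L0 @0x3C[9] → 0x59007  P=1,RW=1,US=1,PS=0
  L1 @0x59[9] → 0x5D005  P=1,RW=0,US=1,PS=0
  ✗ PROTECTION_VIOLATION  [2 reads]

TLB: [["0x2C0F", "0x47"], ["0x1414", "0x51"], ["0xC18", "0x57"]]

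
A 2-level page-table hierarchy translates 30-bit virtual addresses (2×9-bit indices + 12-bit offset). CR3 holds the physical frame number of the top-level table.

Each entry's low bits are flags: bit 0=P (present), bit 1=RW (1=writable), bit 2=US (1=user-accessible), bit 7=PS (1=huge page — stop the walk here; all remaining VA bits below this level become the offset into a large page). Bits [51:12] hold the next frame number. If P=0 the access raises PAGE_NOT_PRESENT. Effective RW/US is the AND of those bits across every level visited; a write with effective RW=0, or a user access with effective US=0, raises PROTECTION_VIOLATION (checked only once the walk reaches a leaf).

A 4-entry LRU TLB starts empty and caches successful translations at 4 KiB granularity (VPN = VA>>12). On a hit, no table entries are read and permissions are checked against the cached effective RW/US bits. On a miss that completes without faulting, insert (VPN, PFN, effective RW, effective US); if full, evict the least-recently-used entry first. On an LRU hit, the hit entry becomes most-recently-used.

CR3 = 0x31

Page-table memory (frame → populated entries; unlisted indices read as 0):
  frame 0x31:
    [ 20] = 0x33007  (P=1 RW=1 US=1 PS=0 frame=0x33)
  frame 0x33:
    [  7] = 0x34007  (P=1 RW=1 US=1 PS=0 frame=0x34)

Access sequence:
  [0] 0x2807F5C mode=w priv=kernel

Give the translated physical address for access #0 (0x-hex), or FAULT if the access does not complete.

Trace:
#0 VA=0x2807F5C (w,kernel):
  L0 @0x31[20] → 0x33007  P=1,RW=1,US=1,PS=0
  L1 @0x33[7] → 0x34007  P=1,RW=1,US=1,PS=0
  ⇒ phys 0x34F5C  [2 reads]

Access #0 PA: 0x34F5C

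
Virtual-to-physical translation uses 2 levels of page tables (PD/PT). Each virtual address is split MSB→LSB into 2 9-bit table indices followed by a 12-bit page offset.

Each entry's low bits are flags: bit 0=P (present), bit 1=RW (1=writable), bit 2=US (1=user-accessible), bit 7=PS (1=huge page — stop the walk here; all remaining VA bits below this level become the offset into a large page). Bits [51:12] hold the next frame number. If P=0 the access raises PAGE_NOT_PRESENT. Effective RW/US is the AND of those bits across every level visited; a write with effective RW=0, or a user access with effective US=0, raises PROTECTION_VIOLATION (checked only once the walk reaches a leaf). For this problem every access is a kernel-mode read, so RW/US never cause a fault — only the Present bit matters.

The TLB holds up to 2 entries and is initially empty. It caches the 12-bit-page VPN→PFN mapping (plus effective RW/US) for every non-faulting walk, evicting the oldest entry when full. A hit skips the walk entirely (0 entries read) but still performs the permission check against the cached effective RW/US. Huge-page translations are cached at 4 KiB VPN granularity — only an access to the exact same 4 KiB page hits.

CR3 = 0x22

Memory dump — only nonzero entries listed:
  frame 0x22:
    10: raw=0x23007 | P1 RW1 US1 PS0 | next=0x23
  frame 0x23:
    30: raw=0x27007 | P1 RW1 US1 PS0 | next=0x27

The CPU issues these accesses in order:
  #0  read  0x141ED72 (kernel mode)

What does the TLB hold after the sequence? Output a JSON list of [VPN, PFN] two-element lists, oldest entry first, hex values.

Per-access translation:
#0 VA=0x141ED72 (r,kernel):
  [0] read 0x22 idx=10: raw=0x23007 flags P=1 W=1 U=1 S=0
  [1] read 0x23 idx=30: raw=0x27007 flags P=1 W=1 U=1 S=0
  ⇒ phys 0x27D72  [2 reads]

TLB: [["0x141E", "0x27"]]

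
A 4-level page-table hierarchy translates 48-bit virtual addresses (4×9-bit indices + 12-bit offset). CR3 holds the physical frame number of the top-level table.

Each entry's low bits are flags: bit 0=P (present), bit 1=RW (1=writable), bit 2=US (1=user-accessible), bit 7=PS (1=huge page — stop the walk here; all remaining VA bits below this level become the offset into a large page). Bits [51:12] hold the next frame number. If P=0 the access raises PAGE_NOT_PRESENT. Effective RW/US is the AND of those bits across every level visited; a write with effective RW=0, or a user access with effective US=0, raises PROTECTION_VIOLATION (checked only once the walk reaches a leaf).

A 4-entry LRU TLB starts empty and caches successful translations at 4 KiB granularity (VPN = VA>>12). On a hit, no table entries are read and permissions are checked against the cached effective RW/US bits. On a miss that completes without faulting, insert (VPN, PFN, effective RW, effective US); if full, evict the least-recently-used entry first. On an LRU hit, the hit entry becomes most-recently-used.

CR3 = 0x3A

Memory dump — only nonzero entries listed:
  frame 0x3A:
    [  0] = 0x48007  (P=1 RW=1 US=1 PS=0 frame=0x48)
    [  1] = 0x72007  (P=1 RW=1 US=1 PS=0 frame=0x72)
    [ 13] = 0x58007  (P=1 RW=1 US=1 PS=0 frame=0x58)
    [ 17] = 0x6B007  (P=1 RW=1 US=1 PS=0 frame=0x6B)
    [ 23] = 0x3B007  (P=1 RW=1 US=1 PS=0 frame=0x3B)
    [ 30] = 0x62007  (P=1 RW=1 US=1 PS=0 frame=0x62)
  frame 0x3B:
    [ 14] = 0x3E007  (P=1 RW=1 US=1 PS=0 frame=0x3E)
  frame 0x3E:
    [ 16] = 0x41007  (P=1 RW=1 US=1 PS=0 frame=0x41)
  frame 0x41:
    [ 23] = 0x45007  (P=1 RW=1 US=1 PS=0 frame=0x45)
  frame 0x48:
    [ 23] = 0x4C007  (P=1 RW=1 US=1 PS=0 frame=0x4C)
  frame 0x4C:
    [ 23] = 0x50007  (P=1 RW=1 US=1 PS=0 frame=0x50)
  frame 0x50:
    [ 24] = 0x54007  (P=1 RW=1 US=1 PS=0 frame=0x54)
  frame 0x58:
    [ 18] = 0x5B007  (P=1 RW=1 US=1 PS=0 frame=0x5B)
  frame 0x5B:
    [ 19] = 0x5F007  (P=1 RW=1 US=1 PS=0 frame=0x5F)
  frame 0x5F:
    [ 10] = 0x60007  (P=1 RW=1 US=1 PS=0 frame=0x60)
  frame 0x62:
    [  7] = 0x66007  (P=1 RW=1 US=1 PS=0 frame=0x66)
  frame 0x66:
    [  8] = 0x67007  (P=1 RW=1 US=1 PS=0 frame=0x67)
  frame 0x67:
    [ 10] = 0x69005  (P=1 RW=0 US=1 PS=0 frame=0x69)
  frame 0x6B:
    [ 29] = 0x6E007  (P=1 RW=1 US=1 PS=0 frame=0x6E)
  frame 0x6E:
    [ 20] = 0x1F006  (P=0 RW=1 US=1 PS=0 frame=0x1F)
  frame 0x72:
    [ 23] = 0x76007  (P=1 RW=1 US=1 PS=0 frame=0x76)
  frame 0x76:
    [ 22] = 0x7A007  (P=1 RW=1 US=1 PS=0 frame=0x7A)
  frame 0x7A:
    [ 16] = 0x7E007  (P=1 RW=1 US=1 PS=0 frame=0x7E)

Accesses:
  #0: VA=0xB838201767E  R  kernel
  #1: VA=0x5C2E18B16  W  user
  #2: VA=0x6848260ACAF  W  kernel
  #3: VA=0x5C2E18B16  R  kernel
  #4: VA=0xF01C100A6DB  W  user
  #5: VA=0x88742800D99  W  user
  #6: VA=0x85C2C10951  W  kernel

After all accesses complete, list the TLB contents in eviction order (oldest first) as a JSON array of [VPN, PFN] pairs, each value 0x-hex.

Per-access translation:
#0 VA=0xB838201767E (r,kernel):
  [0] read 0x3A idx=23: raw=0x3B007 flags P=1 W=1 U=1 S=0
  [1] read 0x3B idx=14: raw=0x3E007 flags P=1 W=1 U=1 S=0
  [2] read 0x3E idx=16: raw=0x41007 flags P=1 W=1 U=1 S=0
  [3] read 0x41 idx=23: raw=0x45007 flags P=1 W=1 U=1 S=0
  ⇒ phys 0x4567E  [4 reads]
#1 VA=0x5C2E18B16 (w,user):
  [0] read 0x3A idx=0: raw=0x48007 flags P=1 W=1 U=1 S=0
  [1] read 0x48 idx=23: raw=0x4C007 flags P=1 W=1 U=1 S=0
  [2] read 0x4C idx=23: raw=0x50007 flags P=1 W=1 U=1 S=0
  [3] read 0x50 idx=24: raw=0x54007 flags P=1 W=1 U=1 S=0
  ⇒ phys 0x54B16  [4 reads]
#2 VA=0x6848260ACAF (w,kernel):
  [0] read 0x3A idx=13: raw=0x58007 flags P=1 W=1 U=1 S=0
  [1] read 0x58 idx=18: raw=0x5B007 flags P=1 W=1 U=1 S=0
  [2] read 0x5B idx=19: raw=0x5F007 flags P=1 W=1 U=1 S=0
  [3] read 0x5F idx=10: raw=0x60007 flags P=1 W=1 U=1 S=0
  ⇒ phys 0x60CAF  [4 reads]
#3 VA=0x5C2E18B16 (r,kernel):
  TLB hit vpn=0x5C2E18 → PA=0x54B16
#4 VA=0xF01C100A6DB (w,user):
  [0] read 0x3A idx=30: raw=0x62007 flags P=1 W=1 U=1 S=0
  [1] read 0x62 idx=7: raw=0x66007 flags P=1 W=1 U=1 S=0
  [2] read 0x66 idx=8: raw=0x67007 flags P=1 W=1 U=1 S=0
  [3] read 0x67 idx=10: raw=0x69005 flags P=1 W=0 U=1 S=0
  → PROTECTION_VIOLATION  (4 entries read)
#5 VA=0x88742800D99 (w,user):
  [0] read 0x3A idx=17: raw=0x6B007 flags P=1 W=1 U=1 S=0
  [1] read 0x6B idx=29: raw=0x6E007 flags P=1 W=1 U=1 S=0
  [2] read 0x6E idx=20: raw=0x1F006 flags P=0 W=1 U=1 S=0
  → PAGE_NOT_PRESENT  (3 entries read)
#6 VA=0x85C2C10951 (w,kernel):
  [0] read 0x3A idx=1: raw=0x72007 flags P=1 W=1 U=1 S=0
  [1] read 0x72 idx=23: raw=0x76007 flags P=1 W=1 U=1 S=0
  [2] read 0x76 idx=22: raw=0x7A007 flags P=1 W=1 U=1 S=0
  [3] read 0x7A idx=16: raw=0x7E007 flags P=1 W=1 U=1 S=0
  ⇒ phys 0x7E951  [4 reads]

TLB: [["0xB8382017", "0x45"], ["0x6848260A", "0x60"], ["0x5C2E18", "0x54"], ["0x85C2C10", "0x7E"]]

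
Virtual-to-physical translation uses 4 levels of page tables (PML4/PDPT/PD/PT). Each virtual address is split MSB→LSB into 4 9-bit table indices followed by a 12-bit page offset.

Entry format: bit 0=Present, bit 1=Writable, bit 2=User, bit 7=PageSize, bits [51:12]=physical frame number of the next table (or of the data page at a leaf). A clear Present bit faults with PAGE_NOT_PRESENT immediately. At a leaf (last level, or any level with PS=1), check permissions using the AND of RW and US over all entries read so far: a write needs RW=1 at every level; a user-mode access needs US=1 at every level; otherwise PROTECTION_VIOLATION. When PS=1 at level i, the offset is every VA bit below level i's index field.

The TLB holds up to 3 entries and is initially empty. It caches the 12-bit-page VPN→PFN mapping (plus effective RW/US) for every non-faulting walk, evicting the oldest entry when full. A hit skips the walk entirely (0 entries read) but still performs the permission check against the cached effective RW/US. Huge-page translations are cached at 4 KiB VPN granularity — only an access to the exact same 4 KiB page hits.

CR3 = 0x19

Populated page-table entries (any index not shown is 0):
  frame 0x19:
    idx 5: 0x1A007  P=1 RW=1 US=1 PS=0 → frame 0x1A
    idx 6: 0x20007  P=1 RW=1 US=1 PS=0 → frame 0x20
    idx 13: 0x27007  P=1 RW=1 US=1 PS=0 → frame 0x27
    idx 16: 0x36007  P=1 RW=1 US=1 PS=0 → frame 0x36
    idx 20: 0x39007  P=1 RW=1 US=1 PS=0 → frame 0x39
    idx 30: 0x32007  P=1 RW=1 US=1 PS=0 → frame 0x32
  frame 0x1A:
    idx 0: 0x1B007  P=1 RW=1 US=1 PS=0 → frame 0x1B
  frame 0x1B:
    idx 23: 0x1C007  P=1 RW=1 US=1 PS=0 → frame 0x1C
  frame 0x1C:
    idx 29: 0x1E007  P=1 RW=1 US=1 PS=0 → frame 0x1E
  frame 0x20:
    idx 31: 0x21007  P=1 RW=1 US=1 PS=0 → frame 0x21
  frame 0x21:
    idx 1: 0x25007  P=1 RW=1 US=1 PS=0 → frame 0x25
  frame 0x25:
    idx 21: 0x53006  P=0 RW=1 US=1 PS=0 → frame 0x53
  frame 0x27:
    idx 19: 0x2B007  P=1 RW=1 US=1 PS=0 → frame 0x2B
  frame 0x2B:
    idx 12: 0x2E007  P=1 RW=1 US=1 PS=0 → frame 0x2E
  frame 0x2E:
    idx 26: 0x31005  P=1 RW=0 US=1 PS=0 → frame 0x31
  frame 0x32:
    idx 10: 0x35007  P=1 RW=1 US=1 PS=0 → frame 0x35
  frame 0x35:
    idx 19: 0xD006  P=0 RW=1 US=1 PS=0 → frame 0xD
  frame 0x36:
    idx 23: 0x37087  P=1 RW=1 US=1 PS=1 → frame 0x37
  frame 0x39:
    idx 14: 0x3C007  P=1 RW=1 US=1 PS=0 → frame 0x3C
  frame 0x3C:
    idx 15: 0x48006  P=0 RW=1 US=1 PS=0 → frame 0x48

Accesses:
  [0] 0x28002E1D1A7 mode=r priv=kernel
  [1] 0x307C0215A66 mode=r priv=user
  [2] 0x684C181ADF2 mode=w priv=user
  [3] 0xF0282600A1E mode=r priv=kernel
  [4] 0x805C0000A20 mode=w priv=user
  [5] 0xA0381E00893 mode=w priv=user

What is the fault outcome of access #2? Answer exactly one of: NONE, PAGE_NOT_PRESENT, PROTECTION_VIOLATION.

Trace:
#0 VA=0x28002E1D1A7 (r,kernel):
  L0 @0x19[5] → 0x1A007  P=1,RW=1,US=1,PS=0
  L1 @0x1A[0] → 0x1B007  P=1,RW=1,US=1,PS=0
  L2 @0x1B[23] → 0x1C007  P=1,RW=1,US=1,PS=0
  L3 @0x1C[29] → 0x1E007  P=1,RW=1,US=1,PS=0
  ✓ 0x1E1A7  — 4 lookups
#1 VA=0x307C0215A66 (r,user):
  L0 @0x19[6] → 0x20007  P=1,RW=1,US=1,PS=0
  L1 @0x20[31] → 0x21007  P=1,RW=1,US=1,PS=0
  L2 @0x21[1] → 0x25007  P=1,RW=1,US=1,PS=0
  L3 @0x25[21] → 0x53006  P=0,RW=1,US=1,PS=0
  → PAGE_NOT_PRESENT  (4 entries read)
#2 VA=0x684C181ADF2 (w,user):
  L0 @0x19[13] → 0x27007  P=1,RW=1,US=1,PS=0
  L1 @0x27[19] → 0x2B007  P=1,RW=1,US=1,PS=0
  L2 @0x2B[12] → 0x2E007  P=1,RW=1,US=1,PS=0
  L3 @0x2E[26] → 0x31005  P=1,RW=0,US=1,PS=0
  → PROTECTION_VIOLATION  (4 entries read)
#3 VA=0xF0282600A1E (r,kernel):
  L0 @0x19[30] → 0x32007  P=1,RW=1,US=1,PS=0
  L1 @0x32[10] → 0x35007  P=1,RW=1,US=1,PS=0
  L2 @0x35[19] → 0xD006  P=0,RW=1,US=1,PS=0
  → PAGE_NOT_PRESENT  (3 entries read)
#4 VA=0x805C0000A20 (w,user):
  L0 @0x19[16] → 0x36007  P=1,RW=1,US=1,PS=0
  L1 @0x36[23] → 0x37087  P=1,RW=1,US=1,PS=1
  ✓ 0x37A20 (huge @L1)  — 2 lookups
#5 VA=0xA0381E00893 (w,user):
  L0 @0x19[20] → 0x39007  P=1,RW=1,US=1,PS=0
  L1 @0x39[14] → 0x3C007  P=1,RW=1,US=1,PS=0
  L2 @0x3C[15] → 0x48006  P=0,RW=1,US=1,PS=0
  → PAGE_NOT_PRESENT  (3 entries read)

Access #2 fault: PROTECTION_VIOLATION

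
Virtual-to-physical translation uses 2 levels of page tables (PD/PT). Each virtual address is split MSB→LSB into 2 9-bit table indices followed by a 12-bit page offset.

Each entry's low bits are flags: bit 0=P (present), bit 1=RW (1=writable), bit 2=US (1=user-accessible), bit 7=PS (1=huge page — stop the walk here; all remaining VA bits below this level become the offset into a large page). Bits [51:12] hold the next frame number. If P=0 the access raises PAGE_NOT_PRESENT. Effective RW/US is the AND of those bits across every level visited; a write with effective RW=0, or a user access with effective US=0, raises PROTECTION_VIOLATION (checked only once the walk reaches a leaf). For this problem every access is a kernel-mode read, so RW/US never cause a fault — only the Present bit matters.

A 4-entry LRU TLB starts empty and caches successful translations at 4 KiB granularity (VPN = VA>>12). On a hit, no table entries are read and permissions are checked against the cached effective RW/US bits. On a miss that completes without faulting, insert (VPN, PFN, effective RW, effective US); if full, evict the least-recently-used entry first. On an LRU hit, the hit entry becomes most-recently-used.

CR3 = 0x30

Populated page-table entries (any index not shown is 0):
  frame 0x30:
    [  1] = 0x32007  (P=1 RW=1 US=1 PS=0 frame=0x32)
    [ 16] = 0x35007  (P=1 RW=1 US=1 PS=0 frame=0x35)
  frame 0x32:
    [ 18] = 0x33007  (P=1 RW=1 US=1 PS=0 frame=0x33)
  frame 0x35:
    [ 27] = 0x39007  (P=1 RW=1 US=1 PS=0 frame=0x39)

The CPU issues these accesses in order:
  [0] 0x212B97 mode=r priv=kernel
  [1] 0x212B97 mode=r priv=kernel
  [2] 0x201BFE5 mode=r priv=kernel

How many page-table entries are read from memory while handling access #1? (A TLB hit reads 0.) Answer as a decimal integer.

Trace:
#0 VA=0x212B97 (r,kernel):
  [0] read 0x30 idx=1: raw=0x32007 flags P=1 W=1 U=1 S=0
  [1] read 0x32 idx=18: raw=0x33007 flags P=1 W=1 U=1 S=0
  → PA=0x33B97  (2 entries read)
#1 VA=0x212B97 (r,kernel):
  TLB hit vpn=0x212 → PA=0x33B97
#2 VA=0x201BFE5 (r,kernel):
  [0] read 0x30 idx=16: raw=0x35007 flags P=1 W=1 U=1 S=0
  [1] read 0x35 idx=27: raw=0x39007 flags P=1 W=1 U=1 S=0
  → PA=0x39FE5  (2 entries read)

Entries read for #1: 0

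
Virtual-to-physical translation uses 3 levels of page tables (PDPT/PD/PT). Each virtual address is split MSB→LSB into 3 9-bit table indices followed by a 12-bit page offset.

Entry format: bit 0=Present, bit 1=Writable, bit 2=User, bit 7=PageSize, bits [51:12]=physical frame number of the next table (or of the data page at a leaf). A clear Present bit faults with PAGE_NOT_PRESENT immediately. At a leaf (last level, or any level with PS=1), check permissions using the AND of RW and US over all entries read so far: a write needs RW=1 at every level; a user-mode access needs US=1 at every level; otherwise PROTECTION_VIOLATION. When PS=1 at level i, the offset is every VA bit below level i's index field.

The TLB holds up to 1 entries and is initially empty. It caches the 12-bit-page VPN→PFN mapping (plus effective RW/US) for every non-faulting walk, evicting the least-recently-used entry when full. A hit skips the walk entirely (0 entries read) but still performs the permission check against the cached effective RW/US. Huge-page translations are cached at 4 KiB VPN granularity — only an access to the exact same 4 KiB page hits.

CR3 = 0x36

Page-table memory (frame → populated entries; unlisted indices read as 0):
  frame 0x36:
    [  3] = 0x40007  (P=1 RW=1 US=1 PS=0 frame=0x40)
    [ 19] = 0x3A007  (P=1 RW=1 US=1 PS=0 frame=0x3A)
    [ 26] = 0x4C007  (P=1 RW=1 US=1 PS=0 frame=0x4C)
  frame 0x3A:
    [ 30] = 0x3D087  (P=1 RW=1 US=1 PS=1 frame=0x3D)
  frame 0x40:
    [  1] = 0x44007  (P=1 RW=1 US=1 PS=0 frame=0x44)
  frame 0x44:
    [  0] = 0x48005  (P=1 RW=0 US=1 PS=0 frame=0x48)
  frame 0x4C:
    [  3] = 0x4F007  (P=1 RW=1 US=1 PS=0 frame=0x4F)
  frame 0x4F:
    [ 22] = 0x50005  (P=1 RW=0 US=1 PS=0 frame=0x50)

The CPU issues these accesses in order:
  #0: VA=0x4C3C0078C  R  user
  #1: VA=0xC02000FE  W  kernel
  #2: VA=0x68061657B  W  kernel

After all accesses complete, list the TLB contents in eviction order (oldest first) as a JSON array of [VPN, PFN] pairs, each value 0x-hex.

Trace:
#0 VA=0x4C3C0078C (r,user):
  L0: frame=0x36 idx=19 entry=0x3A007 [P=1 RW=1 US=1 PS=0]
  L1: frame=0x3A idx=30 entry=0x3D087 [P=1 RW=1 US=1 PS=1]
  → PA=0x3D78C (huge @L1)  (2 entries read)
#1 VA=0xC02000FE (w,kernel):
  L0: frame=0x36 idx=3 entry=0x40007 [P=1 RW=1 US=1 PS=0]
  L1: frame=0x40 idx=1 entry=0x44007 [P=1 RW=1 US=1 PS=0]
  L2: frame=0x44 idx=0 entry=0x48005 [P=1 RW=0 US=1 PS=0]
  → PROTECTION_VIOLATION  (3 entries read)
#2 VA=0x68061657B (w,kernel):
  L0: frame=0x36 idx=26 entry=0x4C007 [P=1 RW=1 US=1 PS=0]
  L1: frame=0x4C idx=3 entry=0x4F007 [P=1 RW=1 US=1 PS=0]
  L2: frame=0x4F idx=22 entry=0x50005 [P=1 RW=0 US=1 PS=0]
  → PROTECTION_VIOLATION  (3 entries read)

TLB: [["0x4C3C00", "0x3D"]]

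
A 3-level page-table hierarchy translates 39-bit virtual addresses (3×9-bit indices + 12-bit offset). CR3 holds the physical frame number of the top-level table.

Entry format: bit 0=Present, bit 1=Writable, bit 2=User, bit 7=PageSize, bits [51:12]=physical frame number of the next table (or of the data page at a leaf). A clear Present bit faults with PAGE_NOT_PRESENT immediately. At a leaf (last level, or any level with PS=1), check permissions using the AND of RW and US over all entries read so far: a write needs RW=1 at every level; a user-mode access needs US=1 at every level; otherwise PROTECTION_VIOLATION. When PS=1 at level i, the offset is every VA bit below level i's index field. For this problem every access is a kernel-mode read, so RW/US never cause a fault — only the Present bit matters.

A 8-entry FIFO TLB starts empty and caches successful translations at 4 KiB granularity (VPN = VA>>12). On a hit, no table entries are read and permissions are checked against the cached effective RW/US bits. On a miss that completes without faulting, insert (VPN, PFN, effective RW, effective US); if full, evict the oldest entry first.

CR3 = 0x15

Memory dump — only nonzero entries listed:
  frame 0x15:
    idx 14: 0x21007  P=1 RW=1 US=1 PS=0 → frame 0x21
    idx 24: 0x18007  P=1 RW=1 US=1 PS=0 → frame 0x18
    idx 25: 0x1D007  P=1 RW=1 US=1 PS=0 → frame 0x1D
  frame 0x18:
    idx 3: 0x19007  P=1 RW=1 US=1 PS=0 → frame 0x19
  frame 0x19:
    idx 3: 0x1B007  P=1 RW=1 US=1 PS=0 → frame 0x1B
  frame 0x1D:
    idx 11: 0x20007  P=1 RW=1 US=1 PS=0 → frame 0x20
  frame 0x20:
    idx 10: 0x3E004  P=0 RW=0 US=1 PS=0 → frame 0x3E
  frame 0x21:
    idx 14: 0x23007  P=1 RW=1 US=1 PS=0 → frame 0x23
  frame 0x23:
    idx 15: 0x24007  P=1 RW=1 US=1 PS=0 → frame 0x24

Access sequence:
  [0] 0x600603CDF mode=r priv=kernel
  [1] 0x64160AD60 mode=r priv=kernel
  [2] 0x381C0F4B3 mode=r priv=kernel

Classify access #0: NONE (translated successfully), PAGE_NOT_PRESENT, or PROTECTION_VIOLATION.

Walk each access:
#0 VA=0x600603CDF (r,kernel):
  L0: frame=0x15 idx=24 entry=0x18007 [P=1 RW=1 US=1 PS=0]
  L1: frame=0x18 idx=3 entry=0x19007 [P=1 RW=1 US=1 PS=0]
  L2: frame=0x19 idx=3 entry=0x1B007 [P=1 RW=1 US=1 PS=0]
  → PA=0x1BCDF  (3 entries read)
#1 VA=0x64160AD60 (r,kernel):
  L0: frame=0x15 idx=25 entry=0x1D007 [P=1 RW=1 US=1 PS=0]
  L1: frame=0x1D idx=11 entry=0x20007 [P=1 RW=1 US=1 PS=0]
  L2: frame=0x20 idx=10 entry=0x3E004 [P=0 RW=0 US=1 PS=0]
  → PAGE_NOT_PRESENT  (3 entries read)
#2 VA=0x381C0F4B3 (r,kernel):
  L0: frame=0x15 idx=14 entry=0x21007 [P=1 RW=1 US=1 PS=0]
  L1: frame=0x21 idx=14 entry=0x23007 [P=1 RW=1 US=1 PS=0]
  L2: frame=0x23 idx=15 entry=0x24007 [P=1 RW=1 US=1 PS=0]
  → PA=0x244B3  (3 entries read)

Access #0 fault: NONE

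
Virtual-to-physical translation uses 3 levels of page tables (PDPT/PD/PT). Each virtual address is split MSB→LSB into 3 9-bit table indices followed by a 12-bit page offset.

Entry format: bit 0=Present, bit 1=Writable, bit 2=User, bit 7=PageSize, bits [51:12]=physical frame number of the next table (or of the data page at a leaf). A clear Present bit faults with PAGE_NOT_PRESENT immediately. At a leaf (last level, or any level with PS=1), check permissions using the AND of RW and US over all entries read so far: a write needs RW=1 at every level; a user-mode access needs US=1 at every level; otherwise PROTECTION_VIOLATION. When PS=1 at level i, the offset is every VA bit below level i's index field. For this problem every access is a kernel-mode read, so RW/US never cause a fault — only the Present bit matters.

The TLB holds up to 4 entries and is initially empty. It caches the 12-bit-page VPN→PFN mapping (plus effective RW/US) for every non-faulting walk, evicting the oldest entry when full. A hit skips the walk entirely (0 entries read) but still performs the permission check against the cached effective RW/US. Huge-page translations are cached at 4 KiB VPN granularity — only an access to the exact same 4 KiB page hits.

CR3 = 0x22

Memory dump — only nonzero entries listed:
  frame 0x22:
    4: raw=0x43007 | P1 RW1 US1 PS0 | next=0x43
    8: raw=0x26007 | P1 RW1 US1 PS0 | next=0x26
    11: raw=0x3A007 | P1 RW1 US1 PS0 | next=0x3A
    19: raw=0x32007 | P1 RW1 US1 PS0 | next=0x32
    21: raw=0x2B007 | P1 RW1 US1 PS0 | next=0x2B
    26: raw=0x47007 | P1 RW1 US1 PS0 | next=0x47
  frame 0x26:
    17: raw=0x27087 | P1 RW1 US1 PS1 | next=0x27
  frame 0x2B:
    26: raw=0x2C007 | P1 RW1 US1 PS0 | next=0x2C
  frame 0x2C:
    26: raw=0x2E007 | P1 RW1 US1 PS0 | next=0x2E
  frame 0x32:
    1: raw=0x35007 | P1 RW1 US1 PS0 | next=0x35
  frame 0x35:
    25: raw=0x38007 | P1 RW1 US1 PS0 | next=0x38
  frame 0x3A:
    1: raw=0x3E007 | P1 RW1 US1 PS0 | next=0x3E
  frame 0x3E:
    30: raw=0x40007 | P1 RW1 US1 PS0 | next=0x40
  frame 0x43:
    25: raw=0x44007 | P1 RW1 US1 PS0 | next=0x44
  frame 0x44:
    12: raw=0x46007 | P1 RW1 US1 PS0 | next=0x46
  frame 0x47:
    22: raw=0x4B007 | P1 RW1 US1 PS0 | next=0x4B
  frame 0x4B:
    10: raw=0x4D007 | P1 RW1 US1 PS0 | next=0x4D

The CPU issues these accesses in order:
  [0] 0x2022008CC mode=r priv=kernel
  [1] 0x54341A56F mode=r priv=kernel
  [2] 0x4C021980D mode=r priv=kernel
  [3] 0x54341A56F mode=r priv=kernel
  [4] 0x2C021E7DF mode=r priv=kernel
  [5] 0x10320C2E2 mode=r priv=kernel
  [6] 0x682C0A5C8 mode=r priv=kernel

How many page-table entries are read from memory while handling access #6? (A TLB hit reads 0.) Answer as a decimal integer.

Trace:
#0 VA=0x2022008CC (r,kernel):
  L0: frame=0x22 idx=8 entry=0x26007 [P=1 RW=1 US=1 PS=0]
  L1: frame=0x26 idx=17 entry=0x27087 [P=1 RW=1 US=1 PS=1]
  → PA=0x278CC (huge @L1)  (2 entries read)
#1 VA=0x54341A56F (r,kernel):
  L0: frame=0x22 idx=21 entry=0x2B007 [P=1 RW=1 US=1 PS=0]
  L1: frame=0x2B idx=26 entry=0x2C007 [P=1 RW=1 US=1 PS=0]
  L2: frame=0x2C idx=26 entry=0x2E007 [P=1 RW=1 US=1 PS=0]
  → PA=0x2E56F  (3 entries read)
#2 VA=0x4C021980D (r,kernel):
  L0: frame=0x22 idx=19 entry=0x32007 [P=1 RW=1 US=1 PS=0]
  L1: frame=0x32 idx=1 entry=0x35007 [P=1 RW=1 US=1 PS=0]
  L2: frame=0x35 idx=25 entry=0x38007 [P=1 RW=1 US=1 PS=0]
  → PA=0x3880D  (3 entries read)
#3 VA=0x54341A56F (r,kernel):
  TLB hit vpn=0x54341A → PA=0x2E56F
#4 VA=0x2C021E7DF (r,kernel):
  L0: frame=0x22 idx=11 entry=0x3A007 [P=1 RW=1 US=1 PS=0]
  L1: frame=0x3A idx=1 entry=0x3E007 [P=1 RW=1 US=1 PS=0]
  L2: frame=0x3E idx=30 entry=0x40007 [P=1 RW=1 US=1 PS=0]
  → PA=0x407DF  (3 entries read)
#5 VA=0x10320C2E2 (r,kernel):
  L0: frame=0x22 idx=4 entry=0x43007 [P=1 RW=1 US=1 PS=0]
  L1: frame=0x43 idx=25 entry=0x44007 [P=1 RW=1 US=1 PS=0]
  L2: frame=0x44 idx=12 entry=0x46007 [P=1 RW=1 US=1 PS=0]
  → PA=0x462E2  (3 entries read)
#6 VA=0x682C0A5C8 (r,kernel):
  L0: frame=0x22 idx=26 entry=0x47007 [P=1 RW=1 US=1 PS=0]
  L1: frame=0x47 idx=22 entry=0x4B007 [P=1 RW=1 US=1 PS=0]
  L2: frame=0x4B idx=10 entry=0x4D007 [P=1 RW=1 US=1 PS=0]
  → PA=0x4D5C8  (3 entries read)

Entries read for #6: 3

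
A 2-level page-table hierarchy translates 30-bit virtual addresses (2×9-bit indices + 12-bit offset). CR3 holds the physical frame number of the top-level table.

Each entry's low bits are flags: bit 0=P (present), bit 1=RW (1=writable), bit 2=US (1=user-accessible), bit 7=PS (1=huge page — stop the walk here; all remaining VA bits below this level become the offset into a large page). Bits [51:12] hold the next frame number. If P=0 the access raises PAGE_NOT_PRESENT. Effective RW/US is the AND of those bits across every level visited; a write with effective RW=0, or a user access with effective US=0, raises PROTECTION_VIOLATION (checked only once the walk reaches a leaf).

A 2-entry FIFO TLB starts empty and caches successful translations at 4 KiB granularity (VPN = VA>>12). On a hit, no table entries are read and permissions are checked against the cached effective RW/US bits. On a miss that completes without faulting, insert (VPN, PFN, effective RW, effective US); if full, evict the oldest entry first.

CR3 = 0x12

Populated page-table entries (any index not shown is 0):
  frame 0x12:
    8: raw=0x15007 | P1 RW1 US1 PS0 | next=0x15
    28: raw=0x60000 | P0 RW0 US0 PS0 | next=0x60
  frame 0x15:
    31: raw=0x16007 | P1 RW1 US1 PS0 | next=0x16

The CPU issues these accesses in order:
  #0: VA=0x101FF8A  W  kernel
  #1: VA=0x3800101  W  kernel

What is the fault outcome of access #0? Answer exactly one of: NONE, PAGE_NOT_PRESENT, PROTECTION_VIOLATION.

Per-access translation:
#0 VA=0x101FF8A (w,kernel):
  L0: frame=0x12 idx=8 entry=0x15007 [P=1 RW=1 US=1 PS=0]
  L1: frame=0x15 idx=31 entry=0x16007 [P=1 RW=1 US=1 PS=0]
  → PA=0x16F8A  (2 entries read)
#1 VA=0x3800101 (w,kernel):
  L0: frame=0x12 idx=28 entry=0x60000 [P=0 RW=0 US=0 PS=0]
  → PAGE_NOT_PRESENT  (1 entries read)

Access #0 fault: NONE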